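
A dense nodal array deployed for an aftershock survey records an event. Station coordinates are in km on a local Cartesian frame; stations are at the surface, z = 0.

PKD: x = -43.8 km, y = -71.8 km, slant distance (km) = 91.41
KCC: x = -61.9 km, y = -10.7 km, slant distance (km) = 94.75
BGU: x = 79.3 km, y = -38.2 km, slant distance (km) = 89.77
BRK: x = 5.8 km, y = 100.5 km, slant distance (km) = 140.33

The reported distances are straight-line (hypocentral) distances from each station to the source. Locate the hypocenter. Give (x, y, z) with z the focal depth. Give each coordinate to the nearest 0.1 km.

Each station gives a sphere (x−x_i)² + (y−y_i)² + z² = d_i² (stations at z=0).
Subtracting the PKD sphere from KCC and BGU: z² cancels, leaving linear equations in x and y:
-36.2 x + 122.2 y = -3749.35
246.2 x + 67.2 y = 971.19
Solving: x ≈ 11.398, y ≈ -27.306 km (keep extra digits for the depth step; rounded: 11.4, -27.3).
Then from the PKD sphere: z² = 91.41² − (x + 43.8)² − (y + 71.8)² with x = 11.398, y = -27.306, so z ≈ 57.700 ≈ 57.7 km.
Check against BRK (with the unrounded solution): distance 140.34 ≈ 140.33 km. ✓

(11.4, -27.3, 57.7)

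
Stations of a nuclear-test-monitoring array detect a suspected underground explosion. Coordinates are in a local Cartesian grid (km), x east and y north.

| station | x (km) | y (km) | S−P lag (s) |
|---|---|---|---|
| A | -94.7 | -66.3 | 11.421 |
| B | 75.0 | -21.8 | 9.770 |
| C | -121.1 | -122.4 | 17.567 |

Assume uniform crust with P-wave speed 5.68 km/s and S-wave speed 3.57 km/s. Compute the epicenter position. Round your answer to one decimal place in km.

(-14.0, 8.1)

Distance from S−P lag: d = Δt · v_P v_S / (v_P − v_S) = Δt · (5.68·3.57)/(5.68−3.57) ≈ 9.6102·Δt.
So d_A = 109.76, d_B = 93.89, d_C = 168.82 km.
Circle about each station: (x + 94.7)² + (y + 66.3)² = 109.76²; (x − 75.0)² + (y + 21.8)² = 93.89²; (x + 121.1)² + (y + 122.4)² = 168.82².
Subtracting the A equation from the B and C equations removes the quadratic terms:
339.4 x + 89.0 y = -4031.61
-52.8 x − 112.2 y = -169.74
Solving the 2×2 system: x ≈ -14.0, y ≈ 8.1 km.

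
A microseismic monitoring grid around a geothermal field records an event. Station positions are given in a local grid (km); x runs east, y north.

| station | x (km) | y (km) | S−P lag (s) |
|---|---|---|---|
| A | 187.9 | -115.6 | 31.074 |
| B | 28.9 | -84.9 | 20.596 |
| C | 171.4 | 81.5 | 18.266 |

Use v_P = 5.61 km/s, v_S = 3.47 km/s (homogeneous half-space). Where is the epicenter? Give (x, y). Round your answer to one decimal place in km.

Distance from S−P lag: d = Δt · v_P v_S / (v_P − v_S) = Δt · (5.61·3.47)/(5.61−3.47) ≈ 9.0966·Δt.
So d_A = 282.67, d_B = 187.35, d_C = 166.16 km.
Circle about each station: (x − 187.9)² + (y + 115.6)² = 282.67²; (x − 28.9)² + (y + 84.9)² = 187.35²; (x − 171.4)² + (y − 81.5)² = 166.16².
Subtracting the A equation from the B and C equations removes the quadratic terms:
-318.0 x + 61.4 y = 4175.76
-33.0 x + 394.2 y = 39643.62
Solving the 2×2 system: x ≈ 6.4, y ≈ 101.1 km.

(6.4, 101.1)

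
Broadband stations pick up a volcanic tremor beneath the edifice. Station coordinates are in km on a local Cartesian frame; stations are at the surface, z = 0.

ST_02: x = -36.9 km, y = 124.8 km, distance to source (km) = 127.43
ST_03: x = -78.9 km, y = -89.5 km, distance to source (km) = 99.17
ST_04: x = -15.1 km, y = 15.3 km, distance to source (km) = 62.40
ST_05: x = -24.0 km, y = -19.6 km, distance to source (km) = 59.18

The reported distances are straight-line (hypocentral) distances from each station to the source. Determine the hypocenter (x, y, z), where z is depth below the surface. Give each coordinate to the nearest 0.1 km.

Each station gives a sphere (x−x_i)² + (y−y_i)² + z² = d_i² (stations at z=0).
Subtracting the ST_02 sphere from ST_03 and ST_04: z² cancels, leaving linear equations in x and y:
-84.0 x − 428.6 y = 3702.53
43.6 x − 219.0 y = -4129.91
Solving: x ≈ -69.599, y ≈ 5.002 km (keep extra digits for the depth step; rounded: -69.6, 5.0).
Then from the ST_02 sphere: z² = 127.43² − (x + 36.9)² − (y − 124.8)² with x = -69.599, y = 5.002, so z ≈ 28.594 ≈ 28.6 km.

x ≈ -69.6 km, y ≈ 5.0 km, depth ≈ 28.6 km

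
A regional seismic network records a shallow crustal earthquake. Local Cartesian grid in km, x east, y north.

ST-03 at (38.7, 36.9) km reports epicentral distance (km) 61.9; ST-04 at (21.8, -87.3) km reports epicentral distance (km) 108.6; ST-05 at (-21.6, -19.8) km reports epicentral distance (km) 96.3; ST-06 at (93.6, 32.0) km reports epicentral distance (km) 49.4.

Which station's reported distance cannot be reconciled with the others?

ST-04

Solve using three stations at a time. Using ST-03, ST-05, ST-06 (subtract circle equations pairwise → linear system) gives (x, y) ≈ (74.5, -13.6).
Distances from that point to each station vs reported:
  ST-03: calculated 61.9 vs reported 61.9 → residual 0.0 km
  ST-04: calculated 90.6 vs reported 108.6 → residual 18.0 km
  ST-05: calculated 96.3 vs reported 96.3 → residual 0.0 km
  ST-06: calculated 49.5 vs reported 49.4 → residual 0.1 km
ST-03, ST-05, ST-06 are mutually consistent (residuals ≈ 0); ST-04 is off by 18.0 km.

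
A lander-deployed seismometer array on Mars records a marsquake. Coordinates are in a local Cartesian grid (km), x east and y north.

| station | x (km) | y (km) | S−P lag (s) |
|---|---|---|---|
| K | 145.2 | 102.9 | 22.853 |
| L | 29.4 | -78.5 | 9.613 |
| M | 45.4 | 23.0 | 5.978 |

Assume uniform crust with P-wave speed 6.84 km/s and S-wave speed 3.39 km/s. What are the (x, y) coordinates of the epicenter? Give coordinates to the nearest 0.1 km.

(49.2, -17.0)

Distance from S−P lag: d = Δt · v_P v_S / (v_P − v_S) = Δt · (6.84·3.39)/(6.84−3.39) ≈ 6.7210·Δt.
So d_K = 153.60, d_L = 64.61, d_M = 40.18 km.
Circle about each station: (x − 145.2)² + (y − 102.9)² = 153.60²; (x − 29.4)² + (y + 78.5)² = 64.61²; (x − 45.4)² + (y − 23.0)² = 40.18².
Subtracting the K equation from the L and M equations removes the quadratic terms:
-231.6 x − 362.8 y = -5226.33
-199.6 x − 159.8 y = -7102.76
Solving the 2×2 system: x ≈ 49.2, y ≈ -17.0 km.
Check against K (with the unrounded x, y): √((x − 145.2)²+(y − 102.9)²) = 153.60 ≈ 153.60 km. ✓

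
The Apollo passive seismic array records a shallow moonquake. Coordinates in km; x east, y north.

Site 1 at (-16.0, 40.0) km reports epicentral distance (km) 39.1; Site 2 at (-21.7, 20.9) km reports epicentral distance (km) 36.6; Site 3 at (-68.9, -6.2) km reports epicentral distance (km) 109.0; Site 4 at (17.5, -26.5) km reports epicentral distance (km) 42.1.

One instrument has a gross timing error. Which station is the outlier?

Site 3

Solve using three stations at a time. Using Site 1, Site 2, Site 4 (subtract circle equations pairwise → linear system) gives (x, y) ≈ (14.5, 15.5).
Distances from that point to each station vs reported:
  Site 1: calculated 39.1 vs reported 39.1 → residual 0.0 km
  Site 2: calculated 36.6 vs reported 36.6 → residual 0.0 km
  Site 3: calculated 86.2 vs reported 109.0 → residual 22.8 km
  Site 4: calculated 42.1 vs reported 42.1 → residual 0.0 km
Site 1, Site 2, Site 4 are mutually consistent (residuals ≈ 0); Site 3 is off by 22.8 km.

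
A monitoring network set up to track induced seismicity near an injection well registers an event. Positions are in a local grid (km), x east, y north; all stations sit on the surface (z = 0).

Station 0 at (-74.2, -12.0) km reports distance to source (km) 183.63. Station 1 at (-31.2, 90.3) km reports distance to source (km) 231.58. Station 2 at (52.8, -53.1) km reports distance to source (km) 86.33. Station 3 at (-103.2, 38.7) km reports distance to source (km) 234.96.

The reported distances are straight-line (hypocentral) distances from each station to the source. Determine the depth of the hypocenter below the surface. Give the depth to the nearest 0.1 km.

Each station gives a sphere (x−x_i)² + (y−y_i)² + z² = d_i² (stations at z=0).
Subtracting the Station 0 sphere from Station 1 and Station 2: z² cancels, leaving linear equations in x and y:
86.0 x + 204.6 y = -16431.43
254.0 x − 82.2 y = 26224.92
Solving: x ≈ 68.007, y ≈ -108.895 km (keep extra digits for the depth step; rounded: 68.0, -108.9).
Then from the Station 0 sphere: z² = 183.63² − (x + 74.2)² − (y + 12.0)² with x = 68.007, y = -108.895, so z ≈ 64.098 ≈ 64.1 km.

depth ≈ 64.1 km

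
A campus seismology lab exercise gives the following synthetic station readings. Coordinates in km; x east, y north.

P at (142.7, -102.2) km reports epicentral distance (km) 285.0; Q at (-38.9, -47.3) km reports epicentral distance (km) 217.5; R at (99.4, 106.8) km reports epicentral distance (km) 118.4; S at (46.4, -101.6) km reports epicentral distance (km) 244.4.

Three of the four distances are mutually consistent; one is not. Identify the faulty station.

Q

Solve using three stations at a time. Using P, R, S (subtract circle equations pairwise → linear system) gives (x, y) ≈ (-15.6, 134.8).
Distances from that point to each station vs reported:
  P: calculated 285.0 vs reported 285.0 → residual 0.0 km
  Q: calculated 183.6 vs reported 217.5 → residual 33.9 km
  R: calculated 118.3 vs reported 118.4 → residual 0.1 km
  S: calculated 244.4 vs reported 244.4 → residual 0.0 km
P, R, S are mutually consistent (residuals ≈ 0); Q is off by 33.9 km.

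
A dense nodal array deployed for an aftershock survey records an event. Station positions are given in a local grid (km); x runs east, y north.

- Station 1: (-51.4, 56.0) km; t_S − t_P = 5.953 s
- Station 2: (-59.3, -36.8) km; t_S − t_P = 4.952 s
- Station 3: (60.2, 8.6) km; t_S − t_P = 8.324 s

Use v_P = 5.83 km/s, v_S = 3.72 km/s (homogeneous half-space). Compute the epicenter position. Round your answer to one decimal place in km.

-25.0 km east, 0.8 km north

Distance from S−P lag: d = Δt · v_P v_S / (v_P − v_S) = Δt · (5.83·3.72)/(5.83−3.72) ≈ 10.2785·Δt.
So d_Station 1 = 61.19, d_Station 2 = 50.90, d_Station 3 = 85.56 km.
Circle about each station: (x + 51.4)² + (y − 56.0)² = 61.19²; (x + 59.3)² + (y + 36.8)² = 50.90²; (x − 60.2)² + (y − 8.6)² = 85.56².
Subtracting the Station 1 equation from the Station 2 and Station 3 equations removes the quadratic terms:
-15.8 x − 185.6 y = 246.18
223.2 x − 94.8 y = -5656.26
Solving the 2×2 system: x ≈ -25.0, y ≈ 0.8 km.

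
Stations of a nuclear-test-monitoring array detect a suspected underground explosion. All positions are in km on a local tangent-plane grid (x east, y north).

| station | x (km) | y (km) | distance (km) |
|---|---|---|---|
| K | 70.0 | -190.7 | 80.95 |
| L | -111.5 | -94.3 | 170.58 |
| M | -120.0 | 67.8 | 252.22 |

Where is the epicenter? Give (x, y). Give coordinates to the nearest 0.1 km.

Circle about each station: (x − 70.0)² + (y + 190.7)² = 80.95²; (x + 111.5)² + (y + 94.3)² = 170.58²; (x + 120.0)² + (y − 67.8)² = 252.22².
Subtracting the K equation from the L and M equations removes the quadratic terms:
-363.0 x + 192.8 y = -42486.38
-380.0 x + 517.0 y = -79331.68
Solving the 2×2 system: x ≈ 58.3, y ≈ -110.6 km.

58.3 km east, -110.6 km north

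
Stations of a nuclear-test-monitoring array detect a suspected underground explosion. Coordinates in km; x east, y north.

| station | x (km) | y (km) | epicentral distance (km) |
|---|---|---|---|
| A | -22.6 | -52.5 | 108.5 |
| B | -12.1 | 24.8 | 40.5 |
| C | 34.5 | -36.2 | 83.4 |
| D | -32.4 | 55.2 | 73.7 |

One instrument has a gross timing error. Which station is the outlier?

D

Solve using three stations at a time. Using A, B, C (subtract circle equations pairwise → linear system) gives (x, y) ≈ (22.2, 46.3).
Distances from that point to each station vs reported:
  A: calculated 108.5 vs reported 108.5 → residual 0.0 km
  B: calculated 40.5 vs reported 40.5 → residual 0.0 km
  C: calculated 83.4 vs reported 83.4 → residual 0.0 km
  D: calculated 55.4 vs reported 73.7 → residual 18.3 km
A, B, C are mutually consistent (residuals ≈ 0); D is off by 18.3 km.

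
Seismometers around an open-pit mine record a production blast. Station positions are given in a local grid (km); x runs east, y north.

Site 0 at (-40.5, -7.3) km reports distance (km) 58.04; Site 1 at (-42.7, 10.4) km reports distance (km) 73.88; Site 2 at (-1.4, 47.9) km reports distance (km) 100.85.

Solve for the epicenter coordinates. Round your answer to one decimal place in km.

Circle about each station: (x + 40.5)² + (y + 7.3)² = 58.04²; (x + 42.7)² + (y − 10.4)² = 73.88²; (x + 1.4)² + (y − 47.9)² = 100.85².
Subtracting pairs of circle equations eliminates x²+y² and gives linear equations (the radical axes):
-4.4 x + 35.4 y = -1851.70
78.2 x + 110.4 y = -6199.25
Solving the 2×2 system: x ≈ -4.6, y ≈ -52.9 km.

(-4.6, -52.9)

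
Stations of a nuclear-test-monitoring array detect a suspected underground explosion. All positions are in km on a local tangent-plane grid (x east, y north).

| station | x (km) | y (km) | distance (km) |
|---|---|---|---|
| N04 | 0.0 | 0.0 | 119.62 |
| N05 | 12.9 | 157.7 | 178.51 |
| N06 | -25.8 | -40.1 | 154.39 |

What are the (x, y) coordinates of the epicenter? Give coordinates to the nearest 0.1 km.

Circle about each station: x² + y² = 119.62²; (x − 12.9)² + (y − 157.7)² = 178.51²; (x + 25.8)² + (y + 40.1)² = 154.39².
Subtracting the N04 equation from the N05 and N06 equations removes the quadratic terms:
25.8 x + 315.4 y = 7478.82
-51.6 x − 80.2 y = -7253.68
Solving the 2×2 system: x ≈ 118.8, y ≈ 14.0 km.

x ≈ 118.8 km, y ≈ 14.0 km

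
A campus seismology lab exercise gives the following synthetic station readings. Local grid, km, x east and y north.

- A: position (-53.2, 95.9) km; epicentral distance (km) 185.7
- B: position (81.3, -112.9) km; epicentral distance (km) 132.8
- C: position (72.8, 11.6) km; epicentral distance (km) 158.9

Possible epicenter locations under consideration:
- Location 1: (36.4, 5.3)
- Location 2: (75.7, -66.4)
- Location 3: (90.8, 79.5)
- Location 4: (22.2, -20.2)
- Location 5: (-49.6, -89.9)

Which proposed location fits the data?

For each candidate, compare |candidate − station| to the reported distance:
Location 1: residuals A 58.3, B 6.4, C 122.0 → max 122.0 km
Location 2: residuals A 21.6, B 86.0, C 80.8 → max 86.0 km
Location 3: residuals A 40.8, B 59.8, C 88.7 → max 88.7 km
Location 4: residuals A 47.3, B 22.9, C 99.1 → max 99.1 km
Location 5: residuals A 0.1, B 0.1, C 0.1 → max 0.1 km
Only Location 5 has all residuals ≈ 0.

Location 5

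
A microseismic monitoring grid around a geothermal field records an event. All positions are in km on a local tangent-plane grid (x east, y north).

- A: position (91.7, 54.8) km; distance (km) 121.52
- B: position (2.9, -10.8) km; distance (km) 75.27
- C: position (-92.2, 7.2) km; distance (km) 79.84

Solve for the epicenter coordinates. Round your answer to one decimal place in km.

x ≈ -29.8 km, y ≈ 57.0 km

Circle about each station: (x − 91.7)² + (y − 54.8)² = 121.52²; (x − 2.9)² + (y + 10.8)² = 75.27²; (x + 92.2)² + (y − 7.2)² = 79.84².
Subtracting the A equation from the B and C equations removes the quadratic terms:
-177.6 x − 131.2 y = -2185.34
-367.8 x − 95.2 y = 5533.43
Solving the 2×2 system: x ≈ -29.8, y ≈ 57.0 km.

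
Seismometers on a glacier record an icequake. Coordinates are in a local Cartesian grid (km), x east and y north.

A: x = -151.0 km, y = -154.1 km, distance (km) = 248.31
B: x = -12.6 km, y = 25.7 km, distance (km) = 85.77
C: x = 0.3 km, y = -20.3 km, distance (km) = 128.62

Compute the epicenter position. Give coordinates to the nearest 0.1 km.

-76.6 km east, 82.8 km north

Circle about each station: (x + 151.0)² + (y + 154.1)² = 248.31²; (x + 12.6)² + (y − 25.7)² = 85.77²; (x − 0.3)² + (y + 20.3)² = 128.62².
Subtracting the A equation from the B and C equations removes the quadratic terms:
276.8 x + 359.6 y = 8572.80
302.6 x + 267.6 y = -1020.88
Solving the 2×2 system: x ≈ -76.6, y ≈ 82.8 km.
Check against A (with the unrounded x, y): √((x + 151.0)²+(y + 154.1)²) = 248.31 ≈ 248.31 km. ✓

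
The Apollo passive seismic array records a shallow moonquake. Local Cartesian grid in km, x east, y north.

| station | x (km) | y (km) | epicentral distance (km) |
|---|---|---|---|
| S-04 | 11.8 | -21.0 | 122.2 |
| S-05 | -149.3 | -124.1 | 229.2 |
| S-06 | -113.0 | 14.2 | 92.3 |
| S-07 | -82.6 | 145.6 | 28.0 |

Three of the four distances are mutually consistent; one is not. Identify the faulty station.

Solve using three stations at a time. Using S-04, S-05, S-06 (subtract circle equations pairwise → linear system) gives (x, y) ≈ (-51.8, 83.4).
Distances from that point to each station vs reported:
  S-04: calculated 122.2 vs reported 122.2 → residual 0.0 km
  S-05: calculated 229.2 vs reported 229.2 → residual 0.0 km
  S-06: calculated 92.3 vs reported 92.3 → residual 0.0 km
  S-07: calculated 69.4 vs reported 28.0 → residual 41.4 km
S-04, S-05, S-06 are mutually consistent (residuals ≈ 0); S-07 is off by 41.4 km.

S-07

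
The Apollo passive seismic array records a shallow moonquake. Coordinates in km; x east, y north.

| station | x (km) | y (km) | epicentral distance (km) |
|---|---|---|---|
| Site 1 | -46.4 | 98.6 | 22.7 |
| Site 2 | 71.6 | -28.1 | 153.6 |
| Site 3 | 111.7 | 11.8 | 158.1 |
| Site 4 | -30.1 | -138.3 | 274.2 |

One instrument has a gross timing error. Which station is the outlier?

Site 4

Solve using three stations at a time. Using Site 1, Site 2, Site 3 (subtract circle equations pairwise → linear system) gives (x, y) ≈ (-24.9, 91.4).
Distances from that point to each station vs reported:
  Site 1: calculated 22.7 vs reported 22.7 → residual 0.0 km
  Site 2: calculated 153.6 vs reported 153.6 → residual 0.0 km
  Site 3: calculated 158.1 vs reported 158.1 → residual 0.0 km
  Site 4: calculated 229.8 vs reported 274.2 → residual 44.4 km
Site 1, Site 2, Site 3 are mutually consistent (residuals ≈ 0); Site 4 is off by 44.4 km.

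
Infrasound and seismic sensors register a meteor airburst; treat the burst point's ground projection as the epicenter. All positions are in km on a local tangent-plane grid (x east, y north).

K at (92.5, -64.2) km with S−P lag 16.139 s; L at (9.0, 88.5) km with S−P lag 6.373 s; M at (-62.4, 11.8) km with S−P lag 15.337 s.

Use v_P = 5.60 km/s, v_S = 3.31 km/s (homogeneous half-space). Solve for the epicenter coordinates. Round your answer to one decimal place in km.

Distance from S−P lag: d = Δt · v_P v_S / (v_P − v_S) = Δt · (5.60·3.31)/(5.60−3.31) ≈ 8.0943·Δt.
So d_K = 130.63, d_L = 51.59, d_M = 124.14 km.
Circle about each station: (x − 92.5)² + (y + 64.2)² = 130.63²; (x − 9.0)² + (y − 88.5)² = 51.59²; (x + 62.4)² + (y − 11.8)² = 124.14².
Subtracting the K equation from the L and M equations removes the quadratic terms:
-167.0 x + 305.4 y = 9638.03
-309.8 x + 152.0 y = -6991.43
Solving the 2×2 system: x ≈ 52.0, y ≈ 60.0 km.

(52.0, 60.0)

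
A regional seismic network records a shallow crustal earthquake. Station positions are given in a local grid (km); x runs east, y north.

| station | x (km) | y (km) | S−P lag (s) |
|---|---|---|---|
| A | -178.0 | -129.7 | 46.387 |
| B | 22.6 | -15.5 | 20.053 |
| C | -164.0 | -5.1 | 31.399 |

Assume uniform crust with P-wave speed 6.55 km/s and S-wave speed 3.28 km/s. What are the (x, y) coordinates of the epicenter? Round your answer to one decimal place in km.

x ≈ 3.8 km, y ≈ 114.9 km

Distance from S−P lag: d = Δt · v_P v_S / (v_P − v_S) = Δt · (6.55·3.28)/(6.55−3.28) ≈ 6.5700·Δt.
So d_A = 304.76, d_B = 131.75, d_C = 206.29 km.
Circle about each station: (x + 178.0)² + (y + 129.7)² = 304.76²; (x − 22.6)² + (y + 15.5)² = 131.75²; (x + 164.0)² + (y + 5.1)² = 206.29².
Subtracting the A equation from the B and C equations removes the quadratic terms:
401.2 x + 228.4 y = 27765.52
28.0 x + 249.2 y = 28739.01
Solving the 2×2 system: x ≈ 3.8, y ≈ 114.9 km.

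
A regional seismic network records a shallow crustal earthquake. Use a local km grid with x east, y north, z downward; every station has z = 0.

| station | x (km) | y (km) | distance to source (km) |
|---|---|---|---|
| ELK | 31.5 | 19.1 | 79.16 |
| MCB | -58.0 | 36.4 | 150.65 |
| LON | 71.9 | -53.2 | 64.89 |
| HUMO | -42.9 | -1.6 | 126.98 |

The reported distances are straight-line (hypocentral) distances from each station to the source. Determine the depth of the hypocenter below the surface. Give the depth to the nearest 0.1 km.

Each station gives a sphere (x−x_i)² + (y−y_i)² + z² = d_i² (stations at z=0).
Subtracting the ELK sphere from MCB and LON: z² cancels, leaving linear equations in x and y:
-179.0 x + 34.6 y = -13097.22
80.8 x − 144.6 y = 8698.38
Solving: x ≈ 68.993, y ≈ -21.603 km (keep extra digits for the depth step; rounded: 69.0, -21.6).
Then from the ELK sphere: z² = 79.16² − (x − 31.5)² − (y − 19.1)² with x = 68.993, y = -21.603, so z ≈ 56.603 ≈ 56.6 km.

depth ≈ 56.6 km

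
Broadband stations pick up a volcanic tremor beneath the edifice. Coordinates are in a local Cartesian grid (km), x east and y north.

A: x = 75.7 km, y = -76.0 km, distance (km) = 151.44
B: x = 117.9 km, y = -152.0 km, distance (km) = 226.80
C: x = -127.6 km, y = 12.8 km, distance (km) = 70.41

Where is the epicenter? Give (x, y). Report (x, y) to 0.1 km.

Circle about each station: (x − 75.7)² + (y + 76.0)² = 151.44²; (x − 117.9)² + (y + 152.0)² = 226.80²; (x + 127.6)² + (y − 12.8)² = 70.41².
Subtracting pairs of circle equations eliminates x²+y² and gives linear equations (the radical axes):
84.4 x − 152.0 y = -3006.25
-406.6 x + 177.6 y = 22915.62
Solving the 2×2 system: x ≈ -63.0, y ≈ -15.2 km.
Check against A (with the unrounded x, y): √((x − 75.7)²+(y + 76.0)²) = 151.44 ≈ 151.44 km. ✓

(-63.0, -15.2)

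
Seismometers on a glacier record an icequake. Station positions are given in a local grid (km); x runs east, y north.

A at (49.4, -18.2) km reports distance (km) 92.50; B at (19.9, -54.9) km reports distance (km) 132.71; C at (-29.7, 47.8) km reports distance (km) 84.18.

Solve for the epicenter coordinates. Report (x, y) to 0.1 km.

Circle about each station: (x − 49.4)² + (y + 18.2)² = 92.50²; (x − 19.9)² + (y + 54.9)² = 132.71²; (x + 29.7)² + (y − 47.8)² = 84.18².
Subtracting the A equation from the B and C equations removes the quadratic terms:
-59.0 x − 73.4 y = -8417.27
-158.2 x + 132.0 y = 1865.31
Solving the 2×2 system: x ≈ 50.2, y ≈ 74.3 km.
Check against A (with the unrounded x, y): √((x − 49.4)²+(y + 18.2)²) = 92.52 ≈ 92.50 km. ✓

(50.2, 74.3)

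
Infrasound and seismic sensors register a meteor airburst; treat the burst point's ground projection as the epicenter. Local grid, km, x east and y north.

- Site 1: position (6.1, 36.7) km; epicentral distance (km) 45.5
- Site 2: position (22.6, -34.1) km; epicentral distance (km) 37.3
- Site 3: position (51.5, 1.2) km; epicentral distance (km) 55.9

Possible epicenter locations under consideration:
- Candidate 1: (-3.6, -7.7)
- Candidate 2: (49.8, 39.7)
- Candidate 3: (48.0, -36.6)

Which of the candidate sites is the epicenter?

For each candidate, compare |candidate − station| to the reported distance:
Candidate 1: residuals Site 1 0.1, Site 2 0.1, Site 3 0.1 → max 0.1 km
Candidate 2: residuals Site 1 1.7, Site 2 41.4, Site 3 17.4 → max 41.4 km
Candidate 3: residuals Site 1 38.9, Site 2 11.8, Site 3 17.9 → max 38.9 km
Only Candidate 1 has all residuals ≈ 0.

Candidate 1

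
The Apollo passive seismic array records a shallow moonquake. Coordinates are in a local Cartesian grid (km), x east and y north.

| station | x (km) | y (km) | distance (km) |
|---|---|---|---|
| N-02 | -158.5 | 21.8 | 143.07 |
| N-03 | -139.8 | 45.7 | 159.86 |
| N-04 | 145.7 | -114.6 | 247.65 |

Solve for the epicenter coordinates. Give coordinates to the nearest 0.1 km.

x ≈ -101.9 km, y ≈ -109.6 km

Circle about each station: (x + 158.5)² + (y − 21.8)² = 143.07²; (x + 139.8)² + (y − 45.7)² = 159.86²; (x − 145.7)² + (y + 114.6)² = 247.65².
Subtracting pairs of circle equations eliminates x²+y² and gives linear equations (the radical axes):
37.4 x + 47.8 y = -9051.15
608.4 x − 272.8 y = -32097.34
Solving the 2×2 system: x ≈ -101.9, y ≈ -109.6 km.
Check against N-02 (with the unrounded x, y): √((x + 158.5)²+(y − 21.8)²) = 143.09 ≈ 143.07 km. ✓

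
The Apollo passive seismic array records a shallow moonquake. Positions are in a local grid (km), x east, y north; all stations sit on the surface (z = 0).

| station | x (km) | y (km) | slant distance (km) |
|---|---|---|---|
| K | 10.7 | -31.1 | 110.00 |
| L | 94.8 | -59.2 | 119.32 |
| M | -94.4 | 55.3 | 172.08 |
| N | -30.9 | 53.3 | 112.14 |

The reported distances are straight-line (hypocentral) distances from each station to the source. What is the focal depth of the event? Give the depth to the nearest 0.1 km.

depth ≈ 45.9 km

Each station gives a sphere (x−x_i)² + (y−y_i)² + z² = d_i² (stations at z=0).
Subtracting the K sphere from L and M: z² cancels, leaving linear equations in x and y:
168.2 x − 56.2 y = 9272.72
-210.2 x + 172.8 y = -6623.78
Solving: x ≈ 71.301, y ≈ 48.401 km (keep extra digits for the depth step; rounded: 71.3, 48.4).
Then from the K sphere: z² = 110.00² − (x − 10.7)² − (y + 31.1)² with x = 71.301, y = 48.401, so z ≈ 45.903 ≈ 45.9 km.
Check against N (with the unrounded solution): distance 112.14 ≈ 112.14 km. ✓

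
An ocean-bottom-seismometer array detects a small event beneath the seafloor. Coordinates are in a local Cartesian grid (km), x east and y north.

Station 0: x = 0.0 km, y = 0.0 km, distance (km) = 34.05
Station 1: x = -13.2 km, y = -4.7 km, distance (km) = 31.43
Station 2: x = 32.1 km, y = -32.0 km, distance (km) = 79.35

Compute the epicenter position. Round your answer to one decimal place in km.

Circle about each station: x² + y² = 34.05²; (x + 13.2)² + (y + 4.7)² = 31.43²; (x − 32.1)² + (y + 32.0)² = 79.35².
Subtracting the Station 0 equation from the Station 1 and Station 2 equations removes the quadratic terms:
-26.4 x − 9.4 y = 367.89
64.2 x − 64.0 y = -3082.61
Solving the 2×2 system: x ≈ -22.9, y ≈ 25.2 km.

x ≈ -22.9 km, y ≈ 25.2 km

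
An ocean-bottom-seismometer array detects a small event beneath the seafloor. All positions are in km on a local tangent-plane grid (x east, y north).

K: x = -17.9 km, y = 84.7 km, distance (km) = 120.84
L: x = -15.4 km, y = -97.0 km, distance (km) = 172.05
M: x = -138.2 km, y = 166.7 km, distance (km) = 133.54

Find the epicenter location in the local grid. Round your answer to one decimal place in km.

x ≈ -127.4 km, y ≈ 33.6 km

Circle about each station: (x + 17.9)² + (y − 84.7)² = 120.84²; (x + 15.4)² + (y + 97.0)² = 172.05²; (x + 138.2)² + (y − 166.7)² = 133.54².
Subtracting pairs of circle equations eliminates x²+y² and gives linear equations (the radical axes):
5.0 x − 363.4 y = -12847.24
-240.6 x + 164.0 y = 36163.00
Solving the 2×2 system: x ≈ -127.4, y ≈ 33.6 km.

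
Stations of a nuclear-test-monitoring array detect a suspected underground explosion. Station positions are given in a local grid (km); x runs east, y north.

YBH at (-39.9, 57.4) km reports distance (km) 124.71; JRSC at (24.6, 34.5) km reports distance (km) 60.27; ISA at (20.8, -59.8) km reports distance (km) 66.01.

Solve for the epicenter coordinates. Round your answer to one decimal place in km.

x ≈ 64.7 km, y ≈ -10.5 km

Circle about each station: (x + 39.9)² + (y − 57.4)² = 124.71²; (x − 24.6)² + (y − 34.5)² = 60.27²; (x − 20.8)² + (y + 59.8)² = 66.01².
Subtracting pairs of circle equations eliminates x²+y² and gives linear equations (the radical axes):
129.0 x − 45.8 y = 8828.75
121.4 x − 234.4 y = 10317.17
Solving the 2×2 system: x ≈ 64.7, y ≈ -10.5 km.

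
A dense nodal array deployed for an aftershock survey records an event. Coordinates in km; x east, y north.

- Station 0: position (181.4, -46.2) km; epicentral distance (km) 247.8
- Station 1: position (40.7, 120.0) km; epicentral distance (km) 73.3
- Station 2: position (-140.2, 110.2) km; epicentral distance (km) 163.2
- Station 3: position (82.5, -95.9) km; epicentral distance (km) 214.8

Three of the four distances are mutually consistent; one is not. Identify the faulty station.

Solve using three stations at a time. Using Station 0, Station 1, Station 3 (subtract circle equations pairwise → linear system) gives (x, y) ≈ (-25.9, 89.5).
Distances from that point to each station vs reported:
  Station 0: calculated 247.8 vs reported 247.8 → residual 0.0 km
  Station 1: calculated 73.3 vs reported 73.3 → residual 0.0 km
  Station 2: calculated 116.1 vs reported 163.2 → residual 47.1 km
  Station 3: calculated 214.8 vs reported 214.8 → residual 0.0 km
Station 0, Station 1, Station 3 are mutually consistent (residuals ≈ 0); Station 2 is off by 47.1 km.

Station 2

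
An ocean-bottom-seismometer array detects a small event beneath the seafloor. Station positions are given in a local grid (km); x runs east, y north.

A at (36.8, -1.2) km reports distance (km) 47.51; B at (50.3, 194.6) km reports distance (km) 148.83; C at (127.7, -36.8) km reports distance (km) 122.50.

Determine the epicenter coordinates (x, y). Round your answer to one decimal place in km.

37.7 km east, 46.3 km north

Circle about each station: (x − 36.8)² + (y + 1.2)² = 47.51²; (x − 50.3)² + (y − 194.6)² = 148.83²; (x − 127.7)² + (y + 36.8)² = 122.50².
Subtracting the A equation from the B and C equations removes the quadratic terms:
27.0 x + 391.6 y = 19150.40
181.8 x − 71.2 y = 3556.80
Solving the 2×2 system: x ≈ 37.7, y ≈ 46.3 km.
Check against A (with the unrounded x, y): √((x − 36.8)²+(y + 1.2)²) = 47.51 ≈ 47.51 km. ✓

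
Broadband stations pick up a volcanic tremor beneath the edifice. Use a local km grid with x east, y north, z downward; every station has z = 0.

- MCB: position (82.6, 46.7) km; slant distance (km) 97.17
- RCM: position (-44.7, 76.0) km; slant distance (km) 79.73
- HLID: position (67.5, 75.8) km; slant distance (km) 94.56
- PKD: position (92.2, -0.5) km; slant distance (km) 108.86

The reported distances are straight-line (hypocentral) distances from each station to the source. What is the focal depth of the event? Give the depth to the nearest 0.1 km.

Each station gives a sphere (x−x_i)² + (y−y_i)² + z² = d_i² (stations at z=0).
Subtracting the MCB sphere from RCM and HLID: z² cancels, leaving linear equations in x and y:
-254.6 x + 58.6 y = 1855.58
-30.2 x + 58.2 y = 1798.66
Solving: x ≈ -0.199, y ≈ 30.802 km (keep extra digits for the depth step; rounded: -0.2, 30.8).
Then from the MCB sphere: z² = 97.17² − (x − 82.6)² − (y − 46.7)² with x = -0.199, y = 30.802, so z ≈ 48.307 ≈ 48.3 km.
Check against PKD (with the unrounded solution): distance 108.86 ≈ 108.86 km. ✓

depth ≈ 48.3 km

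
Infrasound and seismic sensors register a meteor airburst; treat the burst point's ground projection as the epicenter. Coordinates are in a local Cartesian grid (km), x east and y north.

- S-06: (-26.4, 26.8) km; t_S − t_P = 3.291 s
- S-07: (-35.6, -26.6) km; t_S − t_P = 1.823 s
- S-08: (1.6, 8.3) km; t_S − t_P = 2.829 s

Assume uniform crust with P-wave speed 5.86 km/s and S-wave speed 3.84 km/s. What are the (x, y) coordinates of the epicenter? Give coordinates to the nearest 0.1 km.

Distance from S−P lag: d = Δt · v_P v_S / (v_P − v_S) = Δt · (5.86·3.84)/(5.86−3.84) ≈ 11.1398·Δt.
So d_S-06 = 36.66, d_S-07 = 20.31, d_S-08 = 31.51 km.
Circle about each station: (x + 26.4)² + (y − 26.8)² = 36.66²; (x + 35.6)² + (y + 26.6)² = 20.31²; (x − 1.6)² + (y − 8.3)² = 31.51².
Subtracting pairs of circle equations eliminates x²+y² and gives linear equations (the radical axes):
-18.4 x − 106.8 y = 1491.18
56.0 x − 37.0 y = -992.67
Solving the 2×2 system: x ≈ -24.2, y ≈ -9.8 km.
Check against S-06 (with the unrounded x, y): √((x + 26.4)²+(y − 26.8)²) = 36.66 ≈ 36.66 km. ✓

-24.2 km east, -9.8 km north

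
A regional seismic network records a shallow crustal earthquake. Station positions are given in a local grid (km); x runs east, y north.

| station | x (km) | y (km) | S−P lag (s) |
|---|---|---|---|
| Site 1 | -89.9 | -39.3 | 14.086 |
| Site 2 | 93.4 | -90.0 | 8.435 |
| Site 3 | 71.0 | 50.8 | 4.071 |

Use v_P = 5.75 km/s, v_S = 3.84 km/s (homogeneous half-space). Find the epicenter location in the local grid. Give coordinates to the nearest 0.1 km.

Distance from S−P lag: d = Δt · v_P v_S / (v_P − v_S) = Δt · (5.75·3.84)/(5.75−3.84) ≈ 11.5602·Δt.
So d_Site 1 = 162.84, d_Site 2 = 97.51, d_Site 3 = 47.06 km.
Circle about each station: (x + 89.9)² + (y + 39.3)² = 162.84²; (x − 93.4)² + (y + 90.0)² = 97.51²; (x − 71.0)² + (y − 50.8)² = 47.06².
Subtracting the Site 1 equation from the Site 2 and Site 3 equations removes the quadratic terms:
366.6 x − 101.4 y = 24205.73
321.8 x + 180.2 y = 22297.36
Solving the 2×2 system: x ≈ 67.1, y ≈ 3.9 km.

67.1 km east, 3.9 km north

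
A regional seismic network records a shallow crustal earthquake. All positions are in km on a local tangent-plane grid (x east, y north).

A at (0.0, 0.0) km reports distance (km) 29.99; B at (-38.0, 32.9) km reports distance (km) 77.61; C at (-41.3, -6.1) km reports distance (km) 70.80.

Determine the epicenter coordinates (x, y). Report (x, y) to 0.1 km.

Circle about each station: x² + y² = 29.99²; (x + 38.0)² + (y − 32.9)² = 77.61²; (x + 41.3)² + (y + 6.1)² = 70.80².
Subtracting the A equation from the B and C equations removes the quadratic terms:
-76.0 x + 65.8 y = -2597.50
-82.6 x − 12.2 y = -2370.34
Solving the 2×2 system: x ≈ 29.5, y ≈ -5.4 km.
Check against A (with the unrounded x, y): √(x²+y²) = 29.99 ≈ 29.99 km. ✓

(29.5, -5.4)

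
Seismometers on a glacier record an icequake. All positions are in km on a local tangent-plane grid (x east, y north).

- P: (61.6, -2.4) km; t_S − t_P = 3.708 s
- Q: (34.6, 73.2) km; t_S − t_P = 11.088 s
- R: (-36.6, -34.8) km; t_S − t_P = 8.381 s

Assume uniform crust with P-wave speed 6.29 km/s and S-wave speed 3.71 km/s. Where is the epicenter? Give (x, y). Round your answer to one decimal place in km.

x ≈ 38.8 km, y ≈ -27.0 km

Distance from S−P lag: d = Δt · v_P v_S / (v_P − v_S) = Δt · (6.29·3.71)/(6.29−3.71) ≈ 9.0449·Δt.
So d_P = 33.54, d_Q = 100.29, d_R = 75.81 km.
Circle about each station: (x − 61.6)² + (y + 2.4)² = 33.54²; (x − 34.6)² + (y − 73.2)² = 100.29²; (x + 36.6)² + (y + 34.8)² = 75.81².
Subtracting the P equation from the Q and R equations removes the quadratic terms:
-54.0 x + 151.2 y = -6178.07
-196.4 x − 64.8 y = -5871.94
Solving the 2×2 system: x ≈ 38.8, y ≈ -27.0 km.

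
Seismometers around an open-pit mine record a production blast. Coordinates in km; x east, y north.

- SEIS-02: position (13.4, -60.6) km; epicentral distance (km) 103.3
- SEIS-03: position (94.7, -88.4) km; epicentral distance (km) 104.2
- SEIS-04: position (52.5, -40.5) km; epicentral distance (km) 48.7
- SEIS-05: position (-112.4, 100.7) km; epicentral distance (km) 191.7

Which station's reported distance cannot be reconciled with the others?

SEIS-02

Solve using three stations at a time. Using SEIS-03, SEIS-04, SEIS-05 (subtract circle equations pairwise → linear system) gives (x, y) ≈ (55.6, 8.3).
Distances from that point to each station vs reported:
  SEIS-02: calculated 80.7 vs reported 103.3 → residual 22.6 km
  SEIS-03: calculated 104.3 vs reported 104.2 → residual 0.1 km
  SEIS-04: calculated 48.9 vs reported 48.7 → residual 0.2 km
  SEIS-05: calculated 191.7 vs reported 191.7 → residual 0.0 km
SEIS-03, SEIS-04, SEIS-05 are mutually consistent (residuals ≈ 0); SEIS-02 is off by 22.6 km.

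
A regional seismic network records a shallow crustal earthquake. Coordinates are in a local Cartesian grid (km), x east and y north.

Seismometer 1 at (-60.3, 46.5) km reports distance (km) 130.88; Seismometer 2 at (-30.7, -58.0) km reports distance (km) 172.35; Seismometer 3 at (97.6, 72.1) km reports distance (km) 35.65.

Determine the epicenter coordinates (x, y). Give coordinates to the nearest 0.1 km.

(64.6, 85.6)

Circle about each station: (x + 60.3)² + (y − 46.5)² = 130.88²; (x + 30.7)² + (y + 58.0)² = 172.35²; (x − 97.6)² + (y − 72.1)² = 35.65².
Subtracting the Seismometer 1 equation from the Seismometer 2 and Seismometer 3 equations removes the quadratic terms:
59.2 x − 209.0 y = -14066.80
315.8 x + 51.2 y = 24784.48
Solving the 2×2 system: x ≈ 64.6, y ≈ 85.6 km.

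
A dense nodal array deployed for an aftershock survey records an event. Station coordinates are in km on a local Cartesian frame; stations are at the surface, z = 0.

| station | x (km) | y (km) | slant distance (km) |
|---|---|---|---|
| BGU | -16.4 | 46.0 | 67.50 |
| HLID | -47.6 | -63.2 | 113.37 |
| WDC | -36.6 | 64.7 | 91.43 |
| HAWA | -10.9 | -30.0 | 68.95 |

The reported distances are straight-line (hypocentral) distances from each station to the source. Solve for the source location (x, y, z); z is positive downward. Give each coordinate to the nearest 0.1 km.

Each station gives a sphere (x−x_i)² + (y−y_i)² + z² = d_i² (stations at z=0).
Subtracting the BGU sphere from HLID and WDC: z² cancels, leaving linear equations in x and y:
-62.4 x − 218.4 y = -4421.47
-40.4 x + 37.4 y = -662.50
Solving: x ≈ 27.790, y ≈ 12.305 km (keep extra digits for the depth step; rounded: 27.8, 12.3).
Then from the BGU sphere: z² = 67.50² − (x + 16.4)² − (y − 46.0)² with x = 27.790, y = 12.305, so z ≈ 38.316 ≈ 38.3 km.

(27.8, 12.3, 38.3)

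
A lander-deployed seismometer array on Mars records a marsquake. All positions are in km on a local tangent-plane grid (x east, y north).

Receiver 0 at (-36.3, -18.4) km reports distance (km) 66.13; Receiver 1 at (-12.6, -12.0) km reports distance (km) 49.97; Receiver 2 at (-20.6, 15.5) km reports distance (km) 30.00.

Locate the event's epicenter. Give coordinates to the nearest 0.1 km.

Circle about each station: (x + 36.3)² + (y + 18.4)² = 66.13²; (x + 12.6)² + (y + 12.0)² = 49.97²; (x + 20.6)² + (y − 15.5)² = 30.00².
Subtracting pairs of circle equations eliminates x²+y² and gives linear equations (the radical axes):
47.4 x + 12.8 y = 522.69
31.4 x + 67.8 y = 2481.54
Solving the 2×2 system: x ≈ 1.3, y ≈ 36.0 km.

1.3 km east, 36.0 km north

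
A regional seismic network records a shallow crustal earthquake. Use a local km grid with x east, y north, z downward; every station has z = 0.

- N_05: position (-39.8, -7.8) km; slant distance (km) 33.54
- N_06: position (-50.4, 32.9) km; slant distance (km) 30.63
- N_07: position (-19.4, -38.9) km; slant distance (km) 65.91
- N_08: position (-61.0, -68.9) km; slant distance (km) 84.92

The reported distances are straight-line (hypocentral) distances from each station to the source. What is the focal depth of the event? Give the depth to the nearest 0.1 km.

Each station gives a sphere (x−x_i)² + (y−y_i)² + z² = d_i² (stations at z=0).
Subtracting the N_05 sphere from N_06 and N_07: z² cancels, leaving linear equations in x and y:
-21.2 x + 81.4 y = 2164.42
40.8 x − 62.2 y = -2974.51
Solving: x ≈ -53.682, y ≈ 12.609 km (keep extra digits for the depth step; rounded: -53.7, 12.6).
Then from the N_05 sphere: z² = 33.54² − (x + 39.8)² − (y + 7.8)² with x = -53.682, y = 12.609, so z ≈ 22.709 ≈ 22.7 km.
Check against N_08 (with the unrounded solution): distance 84.93 ≈ 84.92 km. ✓

z ≈ 22.7 km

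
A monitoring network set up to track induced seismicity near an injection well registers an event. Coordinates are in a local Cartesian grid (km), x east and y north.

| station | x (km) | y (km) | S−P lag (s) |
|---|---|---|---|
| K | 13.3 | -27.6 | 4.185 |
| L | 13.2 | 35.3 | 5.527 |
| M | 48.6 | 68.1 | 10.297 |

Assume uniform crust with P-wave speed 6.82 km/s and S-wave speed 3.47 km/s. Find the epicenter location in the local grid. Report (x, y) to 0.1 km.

Distance from S−P lag: d = Δt · v_P v_S / (v_P − v_S) = Δt · (6.82·3.47)/(6.82−3.47) ≈ 7.0643·Δt.
So d_K = 29.56, d_L = 39.04, d_M = 72.74 km.
Circle about each station: (x − 13.3)² + (y + 27.6)² = 29.56²; (x − 13.2)² + (y − 35.3)² = 39.04²; (x − 48.6)² + (y − 68.1)² = 72.74².
Subtracting the K equation from the L and M equations removes the quadratic terms:
-0.2 x + 125.8 y = -168.65
70.6 x + 191.4 y = 1643.61
Solving the 2×2 system: x ≈ 26.8, y ≈ -1.3 km.

x ≈ 26.8 km, y ≈ -1.3 km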